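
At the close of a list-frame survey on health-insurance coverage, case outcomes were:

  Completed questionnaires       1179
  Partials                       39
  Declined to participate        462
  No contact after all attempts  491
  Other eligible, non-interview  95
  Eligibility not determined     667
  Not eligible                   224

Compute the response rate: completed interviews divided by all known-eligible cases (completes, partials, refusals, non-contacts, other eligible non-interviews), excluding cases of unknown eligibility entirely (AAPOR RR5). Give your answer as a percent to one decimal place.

Num: 1179
Base: 1179 + 39 + 462 + 491 + 95 = 2266
RR5 = 1179 / 2266 = 0.5203

52.0%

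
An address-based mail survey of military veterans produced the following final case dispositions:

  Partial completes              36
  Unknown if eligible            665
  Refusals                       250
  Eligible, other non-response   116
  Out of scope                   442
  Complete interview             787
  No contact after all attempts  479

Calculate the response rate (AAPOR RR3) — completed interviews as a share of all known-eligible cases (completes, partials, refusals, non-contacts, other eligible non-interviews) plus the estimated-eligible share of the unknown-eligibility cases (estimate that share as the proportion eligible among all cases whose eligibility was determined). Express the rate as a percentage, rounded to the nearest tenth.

35.9%

Numerator: 787
Known eligible: 787 + 36 + 250 + 479 + 116 = 1668
e = 1668 / (1668 + 442) = 1668 / 2110 = 0.7905
Eligible share of unknowns: 0.7905 × 665 = 525.68
Denominator: 1668 + 525.68 = 2193.68
RR3 = 787 / 2193.68 = 0.3588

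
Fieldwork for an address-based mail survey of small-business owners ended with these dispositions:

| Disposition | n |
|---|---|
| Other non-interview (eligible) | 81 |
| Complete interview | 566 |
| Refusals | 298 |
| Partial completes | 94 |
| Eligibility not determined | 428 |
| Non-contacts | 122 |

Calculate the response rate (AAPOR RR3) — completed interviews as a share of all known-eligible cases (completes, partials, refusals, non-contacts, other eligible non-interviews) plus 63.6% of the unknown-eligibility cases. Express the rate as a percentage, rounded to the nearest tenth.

Top = 566
Determined eligible = 566 + 94 + 298 + 122 + 81 = 1161
e × U = 0.6360 × 428 = 272.21
Denominator = 1161 + 272.21 = 1433.21
RR3 = 566 / 1433.21 = 0.3949

39.5%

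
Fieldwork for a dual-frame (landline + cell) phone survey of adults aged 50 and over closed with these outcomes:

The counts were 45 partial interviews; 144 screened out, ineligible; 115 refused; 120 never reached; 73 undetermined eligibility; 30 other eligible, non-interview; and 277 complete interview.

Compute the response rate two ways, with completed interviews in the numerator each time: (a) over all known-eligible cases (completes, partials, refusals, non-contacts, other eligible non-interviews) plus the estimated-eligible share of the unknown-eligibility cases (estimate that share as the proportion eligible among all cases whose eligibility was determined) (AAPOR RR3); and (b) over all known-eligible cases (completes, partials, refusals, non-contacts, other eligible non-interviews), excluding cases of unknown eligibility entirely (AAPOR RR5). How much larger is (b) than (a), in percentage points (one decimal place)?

Numerator = 277
Known eligible = 277 + 45 + 115 + 120 + 30 = 587
e = 587 / (587 + 144) = 587 / 731 = 0.8030
Eligible share of unknowns = 0.8030 × 73 = 58.62
Denom = 587 + 58.62 = 645.62
RR3 = 277 / 645.62 = 0.4290
Denom = 277 + 45 + 115 + 120 + 30 = 587
RR5 = 277 / 587 = 0.4719
Difference = 47.19 − 42.90 = 4.29 percentage points

4.3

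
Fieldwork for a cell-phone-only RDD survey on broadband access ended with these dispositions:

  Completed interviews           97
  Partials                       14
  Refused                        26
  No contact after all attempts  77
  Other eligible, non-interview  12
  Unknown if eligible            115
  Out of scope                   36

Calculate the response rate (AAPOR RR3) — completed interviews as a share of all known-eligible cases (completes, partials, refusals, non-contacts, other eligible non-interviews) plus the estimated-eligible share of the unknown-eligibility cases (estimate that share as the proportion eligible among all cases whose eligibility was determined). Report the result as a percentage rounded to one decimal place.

Top = 97
Known eligible = 97 + 14 + 26 + 77 + 12 = 226
e = 226 / (226 + 36) = 226 / 262 = 0.8626
Eligible share of unknowns = 0.8626 × 115 = 99.20
Denominator = 226 + 99.20 = 325.20
RR3 = 97 / 325.20 = 0.2983

29.8%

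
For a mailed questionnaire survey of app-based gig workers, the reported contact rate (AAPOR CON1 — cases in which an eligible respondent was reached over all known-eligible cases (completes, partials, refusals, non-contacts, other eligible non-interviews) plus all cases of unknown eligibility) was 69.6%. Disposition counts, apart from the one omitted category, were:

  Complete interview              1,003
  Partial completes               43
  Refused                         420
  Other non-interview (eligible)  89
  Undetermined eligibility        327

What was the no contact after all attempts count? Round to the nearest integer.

Num: 1003 + 43 + 420 + 89 = 1555
CON1 = 1555 / D = 0.696
D = 1555 / 0.696 = 2234.2
Rest of base = 1882
no contact after all attempts = 2234.2 − 1882 ≈ 352

352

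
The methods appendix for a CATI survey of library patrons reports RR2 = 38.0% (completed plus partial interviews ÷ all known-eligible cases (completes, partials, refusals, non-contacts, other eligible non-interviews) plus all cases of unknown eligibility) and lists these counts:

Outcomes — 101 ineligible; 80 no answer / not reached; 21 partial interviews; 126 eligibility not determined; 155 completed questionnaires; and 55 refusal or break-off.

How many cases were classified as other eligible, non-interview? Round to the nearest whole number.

Numerator = 155 + 21 = 176
RR2 = 176 / D = 0.380
D = 176 / 0.380 = 463.2
Other denominator terms total 437
other eligible, non-interview = 463.2 − 437 ≈ 26

26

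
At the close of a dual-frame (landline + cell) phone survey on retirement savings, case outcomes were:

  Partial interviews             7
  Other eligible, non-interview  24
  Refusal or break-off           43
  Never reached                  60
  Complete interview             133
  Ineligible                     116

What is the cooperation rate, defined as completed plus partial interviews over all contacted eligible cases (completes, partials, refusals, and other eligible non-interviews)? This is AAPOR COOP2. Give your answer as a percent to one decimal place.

Top: 133 + 7 = 140
Denominator: 133 + 7 + 43 + 24 = 207
COOP2 = 140 / 207 = 0.6763

67.6%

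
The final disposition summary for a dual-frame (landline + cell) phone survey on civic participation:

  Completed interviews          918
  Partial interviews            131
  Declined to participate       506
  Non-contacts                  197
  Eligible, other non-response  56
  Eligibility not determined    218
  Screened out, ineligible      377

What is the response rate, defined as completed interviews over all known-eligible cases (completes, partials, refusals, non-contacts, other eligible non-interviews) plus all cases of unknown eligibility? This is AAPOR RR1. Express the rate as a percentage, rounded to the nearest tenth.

Top → 918
Denom → 918 + 131 + 506 + 197 + 56 + 218 = 2026
RR1 = 918 / 2026 = 0.4531

45.3%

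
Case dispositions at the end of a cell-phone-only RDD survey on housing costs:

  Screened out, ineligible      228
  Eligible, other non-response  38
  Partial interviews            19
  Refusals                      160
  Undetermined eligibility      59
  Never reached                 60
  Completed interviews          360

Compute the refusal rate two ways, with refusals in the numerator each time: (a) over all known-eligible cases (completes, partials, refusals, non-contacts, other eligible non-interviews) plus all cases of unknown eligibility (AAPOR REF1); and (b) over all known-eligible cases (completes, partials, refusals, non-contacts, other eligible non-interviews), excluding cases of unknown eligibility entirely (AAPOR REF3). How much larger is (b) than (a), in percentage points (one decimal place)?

Numerator = 160
Denom = 360 + 19 + 160 + 60 + 38 + 59 = 696
REF1 = 160 / 696 = 0.2299
Denom = 360 + 19 + 160 + 60 + 38 = 637
REF3 = 160 / 637 = 0.2512
Difference = 25.12 − 22.99 = 2.13 percentage points

2.1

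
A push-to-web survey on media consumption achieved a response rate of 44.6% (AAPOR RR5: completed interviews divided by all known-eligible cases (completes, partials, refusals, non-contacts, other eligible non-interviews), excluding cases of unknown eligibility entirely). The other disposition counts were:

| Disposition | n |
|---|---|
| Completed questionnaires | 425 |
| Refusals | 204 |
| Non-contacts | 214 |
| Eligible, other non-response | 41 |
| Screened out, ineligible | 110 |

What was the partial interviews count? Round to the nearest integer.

69

RR5 = 425 / D = 0.446
D = 425 / 0.446 = 952.9
Rest of base = 884
partial interviews = 952.9 − 884 ≈ 69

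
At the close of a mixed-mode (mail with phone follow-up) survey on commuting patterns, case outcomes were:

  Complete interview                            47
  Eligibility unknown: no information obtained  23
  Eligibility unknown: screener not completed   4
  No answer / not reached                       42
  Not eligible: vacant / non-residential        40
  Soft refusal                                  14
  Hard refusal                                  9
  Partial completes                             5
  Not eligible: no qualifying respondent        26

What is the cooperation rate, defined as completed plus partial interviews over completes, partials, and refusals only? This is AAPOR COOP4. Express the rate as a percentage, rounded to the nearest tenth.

69.3%

Declined to participate = 9 + 14 = 23
Unknown eligibility = 4 + 23 = 27
Ineligible = 26 + 40 = 66
Top = 47 + 5 = 52
Denom = 47 + 5 + 23 = 75
COOP4 = 52 / 75 = 0.6933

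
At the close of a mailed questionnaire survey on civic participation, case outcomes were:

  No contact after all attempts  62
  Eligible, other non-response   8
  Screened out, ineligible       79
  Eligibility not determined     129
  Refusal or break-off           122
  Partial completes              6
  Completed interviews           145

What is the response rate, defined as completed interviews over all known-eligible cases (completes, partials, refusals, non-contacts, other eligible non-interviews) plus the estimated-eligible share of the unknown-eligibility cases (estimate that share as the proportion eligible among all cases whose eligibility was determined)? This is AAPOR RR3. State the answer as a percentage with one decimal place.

Top: 145
Known eligible: 145 + 6 + 122 + 62 + 8 = 343
e = 343 / (343 + 79) = 343 / 422 = 0.8128
Eligible share of unknowns: 0.8128 × 129 = 104.85
Base: 343 + 104.85 = 447.85
RR3 = 145 / 447.85 = 0.3238

32.4%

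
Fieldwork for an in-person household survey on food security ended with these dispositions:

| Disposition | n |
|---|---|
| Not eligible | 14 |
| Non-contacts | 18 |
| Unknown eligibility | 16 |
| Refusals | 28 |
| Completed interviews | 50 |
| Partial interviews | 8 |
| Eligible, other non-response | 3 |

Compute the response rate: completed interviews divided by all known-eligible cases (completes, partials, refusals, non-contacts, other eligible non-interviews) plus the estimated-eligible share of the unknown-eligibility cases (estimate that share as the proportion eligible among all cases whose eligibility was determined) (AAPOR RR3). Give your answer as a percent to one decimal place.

41.3%

Num = 50
Eligible (known) = 50 + 8 + 28 + 18 + 3 = 107
e = 107 / (107 + 14) = 107 / 121 = 0.8843
Estimated eligible among unknowns = 0.8843 × 16 = 14.15
Denominator = 107 + 14.15 = 121.15
RR3 = 50 / 121.15 = 0.4127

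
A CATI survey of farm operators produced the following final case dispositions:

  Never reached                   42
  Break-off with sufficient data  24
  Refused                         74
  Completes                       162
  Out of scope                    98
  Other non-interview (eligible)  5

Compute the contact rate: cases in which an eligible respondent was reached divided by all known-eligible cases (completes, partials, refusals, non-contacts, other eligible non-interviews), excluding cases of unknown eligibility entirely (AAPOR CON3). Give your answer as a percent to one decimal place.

Numerator: 162 + 24 + 74 + 5 = 265
Denominator: 162 + 24 + 74 + 42 + 5 = 307
CON3 = 265 / 307 = 0.8632

86.3%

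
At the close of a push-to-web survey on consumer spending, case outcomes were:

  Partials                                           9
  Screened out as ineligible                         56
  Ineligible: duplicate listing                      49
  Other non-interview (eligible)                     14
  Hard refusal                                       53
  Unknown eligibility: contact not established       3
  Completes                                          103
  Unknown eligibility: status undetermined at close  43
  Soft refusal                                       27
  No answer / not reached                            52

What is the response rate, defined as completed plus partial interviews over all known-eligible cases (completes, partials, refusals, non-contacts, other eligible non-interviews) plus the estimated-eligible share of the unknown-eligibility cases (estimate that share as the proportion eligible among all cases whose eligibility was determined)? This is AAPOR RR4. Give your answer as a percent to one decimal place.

38.5%

Refused = 53 + 27 = 80
Unknown eligibility = 3 + 43 = 46
Ineligible = 56 + 49 = 105
Numerator: 103 + 9 = 112
Eligible (known): 103 + 9 + 80 + 52 + 14 = 258
e = 258 / (258 + 105) = 258 / 363 = 0.7107
Estimated eligible among unknowns: 0.7107 × 46 = 32.69
Base: 258 + 32.69 = 290.69
RR4 = 112 / 290.69 = 0.3853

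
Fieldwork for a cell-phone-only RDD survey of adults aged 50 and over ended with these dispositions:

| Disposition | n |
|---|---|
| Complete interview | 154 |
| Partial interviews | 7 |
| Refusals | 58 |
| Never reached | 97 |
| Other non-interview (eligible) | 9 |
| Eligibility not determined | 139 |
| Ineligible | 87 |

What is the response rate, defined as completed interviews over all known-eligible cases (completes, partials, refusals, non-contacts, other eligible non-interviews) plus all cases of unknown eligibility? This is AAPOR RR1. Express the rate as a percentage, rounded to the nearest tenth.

Top: 154
Denominator: 154 + 7 + 58 + 97 + 9 + 139 = 464
RR1 = 154 / 464 = 0.3319

33.2%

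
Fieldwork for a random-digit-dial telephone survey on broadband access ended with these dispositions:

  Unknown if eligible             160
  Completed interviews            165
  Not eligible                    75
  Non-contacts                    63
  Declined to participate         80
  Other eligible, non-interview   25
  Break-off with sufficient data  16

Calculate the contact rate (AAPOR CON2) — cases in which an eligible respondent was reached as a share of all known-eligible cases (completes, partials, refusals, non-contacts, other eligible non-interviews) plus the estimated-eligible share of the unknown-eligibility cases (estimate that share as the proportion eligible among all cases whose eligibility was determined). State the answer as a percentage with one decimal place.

59.5%

Top → 165 + 16 + 80 + 25 = 286
Determined eligible → 165 + 16 + 80 + 63 + 25 = 349
e = 349 / (349 + 75) = 349 / 424 = 0.8231
Eligible share of unknowns → 0.8231 × 160 = 131.70
Denom → 349 + 131.70 = 480.70
CON2 = 286 / 480.70 = 0.5950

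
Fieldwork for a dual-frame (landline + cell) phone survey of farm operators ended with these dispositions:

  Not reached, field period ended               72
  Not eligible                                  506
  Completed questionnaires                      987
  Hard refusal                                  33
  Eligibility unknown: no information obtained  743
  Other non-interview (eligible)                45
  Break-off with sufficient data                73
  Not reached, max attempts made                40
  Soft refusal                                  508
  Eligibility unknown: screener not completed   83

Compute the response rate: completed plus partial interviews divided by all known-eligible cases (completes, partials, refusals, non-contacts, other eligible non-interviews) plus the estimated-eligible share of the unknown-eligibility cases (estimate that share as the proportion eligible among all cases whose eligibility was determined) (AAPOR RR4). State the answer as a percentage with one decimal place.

Refusals = 33 + 508 = 541
Never reached = 72 + 40 = 112
Unknown if eligible = 83 + 743 = 826
Numerator = 987 + 73 = 1060
Known eligible = 987 + 73 + 541 + 112 + 45 = 1758
e = 1758 / (1758 + 506) = 1758 / 2264 = 0.7765
Eligible share of unknowns = 0.7765 × 826 = 641.39
Base = 1758 + 641.39 = 2399.39
RR4 = 1060 / 2399.39 = 0.4418

44.2%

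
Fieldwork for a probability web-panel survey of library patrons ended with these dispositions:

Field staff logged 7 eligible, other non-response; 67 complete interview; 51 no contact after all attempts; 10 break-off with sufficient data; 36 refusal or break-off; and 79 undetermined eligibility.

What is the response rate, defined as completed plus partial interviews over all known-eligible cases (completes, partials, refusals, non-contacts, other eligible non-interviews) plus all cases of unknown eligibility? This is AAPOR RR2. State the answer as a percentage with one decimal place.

30.8%

Num → 67 + 10 = 77
Denominator → 67 + 10 + 36 + 51 + 7 + 79 = 250
RR2 = 77 / 250 = 0.3080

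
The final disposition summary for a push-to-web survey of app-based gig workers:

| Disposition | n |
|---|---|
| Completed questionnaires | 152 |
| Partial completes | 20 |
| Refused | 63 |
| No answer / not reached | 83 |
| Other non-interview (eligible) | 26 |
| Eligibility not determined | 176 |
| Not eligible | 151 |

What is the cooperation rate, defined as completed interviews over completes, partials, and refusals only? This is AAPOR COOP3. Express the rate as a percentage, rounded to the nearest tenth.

Num: 152
Denominator: 152 + 20 + 63 = 235
COOP3 = 152 / 235 = 0.6468

64.7%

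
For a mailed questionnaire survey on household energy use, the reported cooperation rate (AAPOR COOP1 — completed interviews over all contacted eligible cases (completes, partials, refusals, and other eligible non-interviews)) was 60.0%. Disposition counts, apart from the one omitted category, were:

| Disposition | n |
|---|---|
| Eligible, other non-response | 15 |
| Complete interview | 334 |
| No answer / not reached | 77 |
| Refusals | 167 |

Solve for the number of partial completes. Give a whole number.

COOP1 = 334 / D = 0.600
D = 334 / 0.600 = 556.7
Rest of base = 516
partial completes = 556.7 − 516 ≈ 41

41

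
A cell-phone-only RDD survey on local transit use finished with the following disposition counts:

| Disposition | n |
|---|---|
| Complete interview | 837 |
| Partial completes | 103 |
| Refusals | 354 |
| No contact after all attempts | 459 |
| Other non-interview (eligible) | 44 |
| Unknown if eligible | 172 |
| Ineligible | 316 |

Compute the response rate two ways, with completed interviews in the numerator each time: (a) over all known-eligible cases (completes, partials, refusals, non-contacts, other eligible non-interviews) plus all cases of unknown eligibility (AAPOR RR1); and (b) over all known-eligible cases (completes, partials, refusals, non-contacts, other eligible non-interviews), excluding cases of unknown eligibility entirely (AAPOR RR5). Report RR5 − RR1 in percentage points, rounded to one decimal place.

4.1

Numerator = 837
Denom = 837 + 103 + 354 + 459 + 44 + 172 = 1969
RR1 = 837 / 1969 = 0.4251
Denom = 837 + 103 + 354 + 459 + 44 = 1797
RR5 = 837 / 1797 = 0.4658
Difference = 46.58 − 42.51 = 4.07 percentage points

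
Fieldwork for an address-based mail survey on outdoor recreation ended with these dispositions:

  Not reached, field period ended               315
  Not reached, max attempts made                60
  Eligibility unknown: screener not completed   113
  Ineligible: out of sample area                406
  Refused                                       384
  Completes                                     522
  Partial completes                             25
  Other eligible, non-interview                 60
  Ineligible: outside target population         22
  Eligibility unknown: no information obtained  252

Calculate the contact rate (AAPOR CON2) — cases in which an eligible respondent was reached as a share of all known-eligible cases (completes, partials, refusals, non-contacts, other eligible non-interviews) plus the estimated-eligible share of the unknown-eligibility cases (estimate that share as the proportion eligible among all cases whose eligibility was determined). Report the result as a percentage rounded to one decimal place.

No contact after all attempts = 315 + 60 = 375
Unknown eligibility = 113 + 252 = 365
Ineligible = 22 + 406 = 428
Top → 522 + 25 + 384 + 60 = 991
Determined eligible → 522 + 25 + 384 + 375 + 60 = 1366
e = 1366 / (1366 + 428) = 1366 / 1794 = 0.7614
Eligible share of unknowns → 0.7614 × 365 = 277.91
Denominator → 1366 + 277.91 = 1643.91
CON2 = 991 / 1643.91 = 0.6028

60.3%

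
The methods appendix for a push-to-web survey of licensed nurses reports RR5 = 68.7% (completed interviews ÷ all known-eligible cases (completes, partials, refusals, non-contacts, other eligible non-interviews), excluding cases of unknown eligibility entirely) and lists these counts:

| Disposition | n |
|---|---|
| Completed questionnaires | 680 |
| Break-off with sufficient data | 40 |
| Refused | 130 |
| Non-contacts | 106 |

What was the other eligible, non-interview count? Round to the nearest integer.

RR5 = 680 / D = 0.687
D = 680 / 0.687 = 989.8
Rest of base = 956
other eligible, non-interview = 989.8 − 956 ≈ 34

34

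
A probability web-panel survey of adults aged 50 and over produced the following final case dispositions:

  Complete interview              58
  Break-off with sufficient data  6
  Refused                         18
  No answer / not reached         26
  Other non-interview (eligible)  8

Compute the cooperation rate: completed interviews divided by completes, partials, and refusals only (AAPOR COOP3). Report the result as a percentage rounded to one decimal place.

70.7%

Numerator: 58
Denominator: 58 + 6 + 18 = 82
COOP3 = 58 / 82 = 0.7073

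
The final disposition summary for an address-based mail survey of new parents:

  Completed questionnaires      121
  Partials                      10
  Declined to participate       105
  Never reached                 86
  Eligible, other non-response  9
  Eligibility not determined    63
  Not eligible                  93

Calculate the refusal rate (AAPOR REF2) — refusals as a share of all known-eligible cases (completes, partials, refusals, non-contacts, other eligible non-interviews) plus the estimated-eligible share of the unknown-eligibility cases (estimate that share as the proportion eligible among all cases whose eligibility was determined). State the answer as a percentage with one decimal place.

Top = 105
Eligible (known) = 121 + 10 + 105 + 86 + 9 = 331
e = 331 / (331 + 93) = 331 / 424 = 0.7807
e × U = 0.7807 × 63 = 49.18
Base = 331 + 49.18 = 380.18
REF2 = 105 / 380.18 = 0.2762

27.6%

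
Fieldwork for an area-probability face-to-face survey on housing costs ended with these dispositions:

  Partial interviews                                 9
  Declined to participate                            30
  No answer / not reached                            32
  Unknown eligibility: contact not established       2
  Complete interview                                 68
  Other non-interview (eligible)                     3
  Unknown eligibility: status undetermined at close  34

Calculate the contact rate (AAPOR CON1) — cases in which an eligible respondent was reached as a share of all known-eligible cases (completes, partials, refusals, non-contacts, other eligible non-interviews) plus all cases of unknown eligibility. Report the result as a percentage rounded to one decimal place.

Unknown if eligible = 2 + 34 = 36
Numerator = 68 + 9 + 30 + 3 = 110
Denom = 68 + 9 + 30 + 32 + 3 + 36 = 178
CON1 = 110 / 178 = 0.6180

61.8%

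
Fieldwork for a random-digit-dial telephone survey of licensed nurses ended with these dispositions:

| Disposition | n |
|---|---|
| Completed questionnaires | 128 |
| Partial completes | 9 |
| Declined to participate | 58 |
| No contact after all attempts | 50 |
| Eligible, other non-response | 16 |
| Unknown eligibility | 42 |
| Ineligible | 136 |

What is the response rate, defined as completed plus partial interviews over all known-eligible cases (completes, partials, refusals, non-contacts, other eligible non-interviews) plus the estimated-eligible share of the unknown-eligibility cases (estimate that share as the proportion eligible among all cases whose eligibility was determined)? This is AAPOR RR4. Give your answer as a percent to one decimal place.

Num = 128 + 9 = 137
Determined eligible = 128 + 9 + 58 + 50 + 16 = 261
e = 261 / (261 + 136) = 261 / 397 = 0.6574
Estimated eligible among unknowns = 0.6574 × 42 = 27.61
Base = 261 + 27.61 = 288.61
RR4 = 137 / 288.61 = 0.4747

47.5%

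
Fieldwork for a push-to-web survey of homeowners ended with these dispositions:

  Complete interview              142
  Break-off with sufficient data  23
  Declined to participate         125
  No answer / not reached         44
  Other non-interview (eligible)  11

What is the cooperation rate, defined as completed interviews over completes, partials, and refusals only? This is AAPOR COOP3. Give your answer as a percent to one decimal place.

Numerator → 142
Denominator → 142 + 23 + 125 = 290
COOP3 = 142 / 290 = 0.4897

49.0%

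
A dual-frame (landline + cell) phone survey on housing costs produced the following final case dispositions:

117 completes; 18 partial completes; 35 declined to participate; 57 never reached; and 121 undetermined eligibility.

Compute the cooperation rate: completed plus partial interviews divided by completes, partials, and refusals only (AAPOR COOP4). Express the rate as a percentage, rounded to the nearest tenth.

79.4%

Num = 117 + 18 = 135
Denom = 117 + 18 + 35 = 170
COOP4 = 135 / 170 = 0.7941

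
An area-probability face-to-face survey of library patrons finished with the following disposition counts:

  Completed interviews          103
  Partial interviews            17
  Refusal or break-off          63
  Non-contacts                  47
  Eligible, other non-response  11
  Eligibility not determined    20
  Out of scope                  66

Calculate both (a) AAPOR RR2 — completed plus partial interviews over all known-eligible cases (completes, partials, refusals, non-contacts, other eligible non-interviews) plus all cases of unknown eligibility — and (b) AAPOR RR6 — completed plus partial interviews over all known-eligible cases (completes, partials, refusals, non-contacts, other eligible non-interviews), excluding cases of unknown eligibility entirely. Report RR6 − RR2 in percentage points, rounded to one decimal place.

3.8

Num = 103 + 17 = 120
Denominator = 103 + 17 + 63 + 47 + 11 + 20 = 261
RR2 = 120 / 261 = 0.4598
Denominator = 103 + 17 + 63 + 47 + 11 = 241
RR6 = 120 / 241 = 0.4979
Difference = 49.79 − 45.98 = 3.81 percentage points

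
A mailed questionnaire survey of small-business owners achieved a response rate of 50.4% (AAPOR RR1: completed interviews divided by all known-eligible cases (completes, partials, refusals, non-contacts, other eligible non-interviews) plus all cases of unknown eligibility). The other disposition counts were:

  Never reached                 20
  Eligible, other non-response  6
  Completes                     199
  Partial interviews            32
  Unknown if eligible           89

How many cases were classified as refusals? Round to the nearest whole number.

RR1 = 199 / D = 0.504
D = 199 / 0.504 = 394.8
Other denominator terms total 346
refusals = 394.8 − 346 ≈ 49

49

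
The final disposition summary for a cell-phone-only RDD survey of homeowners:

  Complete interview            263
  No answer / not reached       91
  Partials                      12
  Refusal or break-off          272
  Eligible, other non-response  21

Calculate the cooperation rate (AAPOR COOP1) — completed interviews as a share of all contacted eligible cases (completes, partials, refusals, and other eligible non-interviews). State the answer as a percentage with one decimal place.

46.3%

Numerator = 263
Base = 263 + 12 + 272 + 21 = 568
COOP1 = 263 / 568 = 0.4630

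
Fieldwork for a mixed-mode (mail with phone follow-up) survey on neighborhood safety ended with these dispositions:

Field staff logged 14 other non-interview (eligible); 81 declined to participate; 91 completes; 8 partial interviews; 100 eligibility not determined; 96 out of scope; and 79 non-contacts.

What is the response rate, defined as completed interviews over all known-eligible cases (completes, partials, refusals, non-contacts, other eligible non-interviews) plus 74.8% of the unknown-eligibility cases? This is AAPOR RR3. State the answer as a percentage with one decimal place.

Top: 91
Eligible (known): 91 + 8 + 81 + 79 + 14 = 273
Estimated eligible among unknowns: 0.7480 × 100 = 74.80
Base: 273 + 74.80 = 347.80
RR3 = 91 / 347.80 = 0.2616

26.2%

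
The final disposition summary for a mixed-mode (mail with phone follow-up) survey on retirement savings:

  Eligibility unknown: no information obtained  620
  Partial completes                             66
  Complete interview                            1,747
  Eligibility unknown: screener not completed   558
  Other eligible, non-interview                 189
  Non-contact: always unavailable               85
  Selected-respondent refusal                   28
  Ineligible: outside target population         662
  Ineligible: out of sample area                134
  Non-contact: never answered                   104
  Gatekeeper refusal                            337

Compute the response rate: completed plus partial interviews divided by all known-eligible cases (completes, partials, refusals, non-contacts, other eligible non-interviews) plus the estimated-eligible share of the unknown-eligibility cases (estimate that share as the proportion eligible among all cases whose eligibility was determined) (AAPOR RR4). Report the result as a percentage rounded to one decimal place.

52.5%

Refused = 337 + 28 = 365
No answer / not reached = 104 + 85 = 189
Undetermined eligibility = 558 + 620 = 1178
Out of scope = 662 + 134 = 796
Top → 1747 + 66 = 1813
Determined eligible → 1747 + 66 + 365 + 189 + 189 = 2556
e = 2556 / (2556 + 796) = 2556 / 3352 = 0.7625
Eligible share of unknowns → 0.7625 × 1178 = 898.22
Base → 2556 + 898.22 = 3454.22
RR4 = 1813 / 3454.22 = 0.5249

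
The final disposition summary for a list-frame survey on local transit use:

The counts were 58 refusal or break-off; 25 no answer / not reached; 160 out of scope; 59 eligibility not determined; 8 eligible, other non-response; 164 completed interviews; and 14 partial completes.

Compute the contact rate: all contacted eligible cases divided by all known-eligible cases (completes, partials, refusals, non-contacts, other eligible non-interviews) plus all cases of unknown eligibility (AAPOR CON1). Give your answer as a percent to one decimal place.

74.4%

Num: 164 + 14 + 58 + 8 = 244
Base: 164 + 14 + 58 + 25 + 8 + 59 = 328
CON1 = 244 / 328 = 0.7439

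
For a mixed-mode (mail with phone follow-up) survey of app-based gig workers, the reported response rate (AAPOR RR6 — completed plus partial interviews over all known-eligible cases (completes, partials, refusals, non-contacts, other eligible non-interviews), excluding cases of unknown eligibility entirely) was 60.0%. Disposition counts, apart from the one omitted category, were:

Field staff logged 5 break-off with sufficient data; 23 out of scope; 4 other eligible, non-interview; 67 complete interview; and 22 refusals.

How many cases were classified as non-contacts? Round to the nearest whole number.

Top: 67 + 5 = 72
RR6 = 72 / D = 0.600
D = 72 / 0.600 = 120.0
Rest of base = 98
non-contacts = 120.0 − 98 ≈ 22

22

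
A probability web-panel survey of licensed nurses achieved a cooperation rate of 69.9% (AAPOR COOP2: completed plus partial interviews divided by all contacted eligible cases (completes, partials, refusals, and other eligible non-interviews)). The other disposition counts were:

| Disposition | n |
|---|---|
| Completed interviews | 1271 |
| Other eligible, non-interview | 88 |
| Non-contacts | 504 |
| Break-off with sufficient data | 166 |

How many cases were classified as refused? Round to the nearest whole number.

531

Num = 1271 + 166 = 1437
COOP2 = 1437 / D = 0.699
D = 1437 / 0.699 = 2055.8
Rest of base = 1525
refused = 2055.8 − 1525 ≈ 531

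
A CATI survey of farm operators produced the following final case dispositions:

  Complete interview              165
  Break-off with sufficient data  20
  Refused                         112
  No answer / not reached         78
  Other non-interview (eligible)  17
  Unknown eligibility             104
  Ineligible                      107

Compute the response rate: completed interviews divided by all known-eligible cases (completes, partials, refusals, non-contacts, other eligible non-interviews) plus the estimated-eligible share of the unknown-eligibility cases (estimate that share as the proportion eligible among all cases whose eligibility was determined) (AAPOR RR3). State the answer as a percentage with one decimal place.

Num: 165
Eligible (known): 165 + 20 + 112 + 78 + 17 = 392
e = 392 / (392 + 107) = 392 / 499 = 0.7856
Estimated eligible among unknowns: 0.7856 × 104 = 81.70
Denom: 392 + 81.70 = 473.70
RR3 = 165 / 473.70 = 0.3483

34.8%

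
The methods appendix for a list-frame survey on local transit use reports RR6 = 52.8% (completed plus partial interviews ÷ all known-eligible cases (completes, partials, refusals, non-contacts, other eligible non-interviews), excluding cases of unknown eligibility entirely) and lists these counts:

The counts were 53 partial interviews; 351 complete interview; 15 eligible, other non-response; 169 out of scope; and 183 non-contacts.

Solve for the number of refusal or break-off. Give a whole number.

163

Numerator = 351 + 53 = 404
RR6 = 404 / D = 0.528
D = 404 / 0.528 = 765.2
Rest of base = 602
refusal or break-off = 765.2 − 602 ≈ 163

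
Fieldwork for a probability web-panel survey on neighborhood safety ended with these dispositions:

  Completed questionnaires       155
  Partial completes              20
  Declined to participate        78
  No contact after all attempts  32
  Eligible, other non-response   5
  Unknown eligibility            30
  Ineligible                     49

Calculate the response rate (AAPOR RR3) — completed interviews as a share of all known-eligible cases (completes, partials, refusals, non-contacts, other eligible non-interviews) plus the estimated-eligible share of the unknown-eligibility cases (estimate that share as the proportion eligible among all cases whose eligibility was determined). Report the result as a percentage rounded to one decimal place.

Top → 155
Known eligible → 155 + 20 + 78 + 32 + 5 = 290
e = 290 / (290 + 49) = 290 / 339 = 0.8555
Estimated eligible among unknowns → 0.8555 × 30 = 25.67
Denom → 290 + 25.67 = 315.67
RR3 = 155 / 315.67 = 0.4910

49.1%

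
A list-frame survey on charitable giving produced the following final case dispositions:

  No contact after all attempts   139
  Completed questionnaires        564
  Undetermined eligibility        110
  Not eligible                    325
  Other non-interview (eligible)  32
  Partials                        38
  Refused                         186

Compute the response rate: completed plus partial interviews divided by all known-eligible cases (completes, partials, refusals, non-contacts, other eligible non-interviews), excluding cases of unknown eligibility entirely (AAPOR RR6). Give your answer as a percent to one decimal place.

Top = 564 + 38 = 602
Denom = 564 + 38 + 186 + 139 + 32 = 959
RR6 = 602 / 959 = 0.6277

62.8%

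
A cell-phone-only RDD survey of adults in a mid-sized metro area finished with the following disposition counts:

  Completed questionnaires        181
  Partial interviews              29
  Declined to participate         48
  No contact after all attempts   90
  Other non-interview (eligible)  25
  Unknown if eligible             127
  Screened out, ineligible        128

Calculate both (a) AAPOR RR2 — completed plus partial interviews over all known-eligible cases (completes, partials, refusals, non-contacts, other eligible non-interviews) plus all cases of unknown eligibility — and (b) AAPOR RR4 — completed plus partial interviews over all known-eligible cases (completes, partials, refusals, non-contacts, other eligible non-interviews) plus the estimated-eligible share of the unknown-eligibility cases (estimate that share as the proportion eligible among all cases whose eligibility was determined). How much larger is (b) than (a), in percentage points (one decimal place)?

Top: 181 + 29 = 210
Base: 181 + 29 + 48 + 90 + 25 + 127 = 500
RR2 = 210 / 500 = 0.4200
Known eligible: 181 + 29 + 48 + 90 + 25 = 373
e = 373 / (373 + 128) = 373 / 501 = 0.7445
Estimated eligible among unknowns: 0.7445 × 127 = 94.55
Base: 373 + 94.55 = 467.55
RR4 = 210 / 467.55 = 0.4491
Difference = 44.91 − 42.00 = 2.91 percentage points

2.9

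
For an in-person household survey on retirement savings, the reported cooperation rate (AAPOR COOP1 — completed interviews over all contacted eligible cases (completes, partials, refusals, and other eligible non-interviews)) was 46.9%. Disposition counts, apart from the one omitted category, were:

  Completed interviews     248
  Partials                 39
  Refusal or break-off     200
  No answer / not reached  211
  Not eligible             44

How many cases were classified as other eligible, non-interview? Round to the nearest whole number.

42

COOP1 = 248 / D = 0.469
D = 248 / 0.469 = 528.8
Rest of base = 487
other eligible, non-interview = 528.8 − 487 ≈ 42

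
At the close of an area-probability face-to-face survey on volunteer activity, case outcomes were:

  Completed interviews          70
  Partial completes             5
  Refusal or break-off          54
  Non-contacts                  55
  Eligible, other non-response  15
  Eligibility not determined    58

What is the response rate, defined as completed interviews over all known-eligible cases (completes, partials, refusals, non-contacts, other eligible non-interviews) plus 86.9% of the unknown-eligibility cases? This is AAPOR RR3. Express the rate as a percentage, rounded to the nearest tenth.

Top → 70
Known eligible → 70 + 5 + 54 + 55 + 15 = 199
Estimated eligible among unknowns → 0.8690 × 58 = 50.40
Denom → 199 + 50.40 = 249.40
RR3 = 70 / 249.40 = 0.2807

28.1%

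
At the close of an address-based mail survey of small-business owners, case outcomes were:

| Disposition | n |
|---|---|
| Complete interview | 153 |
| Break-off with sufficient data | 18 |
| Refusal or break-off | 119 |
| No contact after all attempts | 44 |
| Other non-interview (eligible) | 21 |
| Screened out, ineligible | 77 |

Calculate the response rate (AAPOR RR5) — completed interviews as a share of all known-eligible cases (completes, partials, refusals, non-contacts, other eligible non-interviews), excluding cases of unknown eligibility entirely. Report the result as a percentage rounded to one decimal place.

43.1%

Numerator → 153
Denom → 153 + 18 + 119 + 44 + 21 = 355
RR5 = 153 / 355 = 0.4310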